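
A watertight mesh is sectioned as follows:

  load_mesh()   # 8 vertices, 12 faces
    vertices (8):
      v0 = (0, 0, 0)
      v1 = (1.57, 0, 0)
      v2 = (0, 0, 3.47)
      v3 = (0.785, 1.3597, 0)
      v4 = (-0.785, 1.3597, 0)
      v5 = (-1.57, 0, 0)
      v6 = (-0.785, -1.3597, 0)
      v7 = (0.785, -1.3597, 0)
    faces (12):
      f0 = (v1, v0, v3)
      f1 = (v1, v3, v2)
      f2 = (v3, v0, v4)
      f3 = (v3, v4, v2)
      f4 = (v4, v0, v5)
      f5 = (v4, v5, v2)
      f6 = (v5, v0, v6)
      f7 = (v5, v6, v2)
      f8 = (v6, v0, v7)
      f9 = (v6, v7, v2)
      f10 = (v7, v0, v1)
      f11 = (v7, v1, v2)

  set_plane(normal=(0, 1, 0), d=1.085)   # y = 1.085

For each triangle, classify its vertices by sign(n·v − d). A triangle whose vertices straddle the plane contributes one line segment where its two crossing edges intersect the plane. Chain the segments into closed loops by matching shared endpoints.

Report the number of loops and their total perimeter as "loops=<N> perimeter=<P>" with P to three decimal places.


loops=1 perimeter=4.679

Straddling triangles (6 of 12):
  (v1,v0,v3) [--+] → (0.626407, 1.085, 0)–(0.943593, 1.085, 0)  len=0.3172
  (v1,v3,v2) [-+-] → (0.943593, 1.085, 0)–(0.626407, 1.085, 0.701044)  len=0.7695
  (v3,v0,v4) [+-+] → (0.626407, 1.085, 0)–(-0.626407, 1.085, 0)  len=1.2528
  (v3,v4,v2) [++-] → (-0.626407, 1.085, 0.701044)–(0.626407, 1.085, 0.701044)  len=1.2528
  (v4,v0,v5) [+--] → (-0.626407, 1.085, 0)–(-0.943593, 1.085, 0)  len=0.3172
  (v4,v5,v2) [+--] → (-0.943593, 1.085, 0)–(-0.626407, 1.085, 0.701044)  len=0.7695

Chained into 1 loop(s):
  loop 1: 6 segments, perimeter = 4.6789
Total perimeter = 4.679


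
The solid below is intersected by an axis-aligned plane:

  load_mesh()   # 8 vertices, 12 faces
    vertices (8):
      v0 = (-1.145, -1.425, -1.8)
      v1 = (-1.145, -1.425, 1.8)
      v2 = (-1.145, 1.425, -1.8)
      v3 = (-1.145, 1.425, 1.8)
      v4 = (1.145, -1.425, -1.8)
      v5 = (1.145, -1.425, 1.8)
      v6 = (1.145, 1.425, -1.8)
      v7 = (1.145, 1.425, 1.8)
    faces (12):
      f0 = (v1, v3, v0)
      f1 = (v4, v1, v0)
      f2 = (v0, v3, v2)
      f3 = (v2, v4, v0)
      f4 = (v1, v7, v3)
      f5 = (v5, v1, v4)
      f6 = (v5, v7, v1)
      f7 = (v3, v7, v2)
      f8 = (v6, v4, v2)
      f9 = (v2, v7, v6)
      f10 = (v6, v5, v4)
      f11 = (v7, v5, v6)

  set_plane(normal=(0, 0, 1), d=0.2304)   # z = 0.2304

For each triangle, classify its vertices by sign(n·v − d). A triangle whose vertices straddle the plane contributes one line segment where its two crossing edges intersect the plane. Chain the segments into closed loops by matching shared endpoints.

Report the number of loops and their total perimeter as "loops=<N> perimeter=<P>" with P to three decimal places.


Straddling triangles (8 of 12):
  (v1,v3,v0) [++-] → (-1.145, 0.1824, 0.2304)–(-1.145, -1.425, 0.2304)  len=1.6074
  (v4,v1,v0) [-+-] → (-0.14656, -1.425, 0.2304)–(-1.145, -1.425, 0.2304)  len=0.9984
  (v0,v3,v2) [-+-] → (-1.145, 0.1824, 0.2304)–(-1.145, 1.425, 0.2304)  len=1.2426
  (v5,v1,v4) [++-] → (-0.14656, -1.425, 0.2304)–(1.145, -1.425, 0.2304)  len=1.2916
  (v3,v7,v2) [++-] → (0.14656, 1.425, 0.2304)–(-1.145, 1.425, 0.2304)  len=1.2916
  (v2,v7,v6) [-+-] → (0.14656, 1.425, 0.2304)–(1.145, 1.425, 0.2304)  len=0.9984
  (v6,v5,v4) [-+-] → (1.145, -0.1824, 0.2304)–(1.145, -1.425, 0.2304)  len=1.2426
  (v7,v5,v6) [++-] → (1.145, -0.1824, 0.2304)–(1.145, 1.425, 0.2304)  len=1.6074

Chained into 1 loop(s):
  loop 1: 8 segments, perimeter = 10.2800
Total perimeter = 10.280

loops=1 perimeter=10.280


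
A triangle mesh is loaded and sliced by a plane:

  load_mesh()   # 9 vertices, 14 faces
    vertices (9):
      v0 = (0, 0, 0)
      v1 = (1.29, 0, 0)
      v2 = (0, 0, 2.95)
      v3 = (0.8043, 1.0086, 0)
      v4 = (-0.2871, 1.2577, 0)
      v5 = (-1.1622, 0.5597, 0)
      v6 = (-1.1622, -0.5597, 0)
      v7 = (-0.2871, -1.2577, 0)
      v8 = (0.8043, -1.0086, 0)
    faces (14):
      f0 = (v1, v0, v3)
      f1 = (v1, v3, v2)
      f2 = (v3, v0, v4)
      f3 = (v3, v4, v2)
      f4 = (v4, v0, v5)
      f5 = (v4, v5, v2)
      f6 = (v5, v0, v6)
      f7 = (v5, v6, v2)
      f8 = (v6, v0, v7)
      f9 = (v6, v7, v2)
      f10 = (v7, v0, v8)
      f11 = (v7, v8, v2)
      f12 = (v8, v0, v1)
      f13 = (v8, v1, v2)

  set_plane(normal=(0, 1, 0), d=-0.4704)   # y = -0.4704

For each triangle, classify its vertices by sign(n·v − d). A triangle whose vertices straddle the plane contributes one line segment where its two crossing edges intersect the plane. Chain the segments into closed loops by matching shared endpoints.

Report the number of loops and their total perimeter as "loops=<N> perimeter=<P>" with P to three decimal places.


Straddling triangles (8 of 14):
  (v5,v0,v6) [++-] → (-0.976771, -0.4704, 0)–(-1.1622, -0.4704, 0)  len=0.1854
  (v5,v6,v2) [+-+] → (-1.1622, -0.4704, 0)–(-0.976771, -0.4704, 0.470672)  len=0.5059
  (v6,v0,v7) [-+-] → (-0.976771, -0.4704, 0)–(-0.10738, -0.4704, 0)  len=0.8694
  (v6,v7,v2) [--+] → (-0.10738, -0.4704, 1.84665)–(-0.976771, -0.4704, 0.470672)  len=1.6276
  (v7,v0,v8) [-+-] → (-0.10738, -0.4704, 0)–(0.375117, -0.4704, 0)  len=0.4825
  (v7,v8,v2) [--+] → (0.375117, -0.4704, 1.57415)–(-0.10738, -0.4704, 1.84665)  len=0.5541
  (v8,v0,v1) [-++] → (0.375117, -0.4704, 0)–(1.06347, -0.4704, 0)  len=0.6884
  (v8,v1,v2) [-++] → (1.06347, -0.4704, 0)–(0.375117, -0.4704, 1.57415)  len=1.7181

Chained into 1 loop(s):
  loop 1: 8 segments, perimeter = 6.6314
Total perimeter = 6.631

loops=1 perimeter=6.631


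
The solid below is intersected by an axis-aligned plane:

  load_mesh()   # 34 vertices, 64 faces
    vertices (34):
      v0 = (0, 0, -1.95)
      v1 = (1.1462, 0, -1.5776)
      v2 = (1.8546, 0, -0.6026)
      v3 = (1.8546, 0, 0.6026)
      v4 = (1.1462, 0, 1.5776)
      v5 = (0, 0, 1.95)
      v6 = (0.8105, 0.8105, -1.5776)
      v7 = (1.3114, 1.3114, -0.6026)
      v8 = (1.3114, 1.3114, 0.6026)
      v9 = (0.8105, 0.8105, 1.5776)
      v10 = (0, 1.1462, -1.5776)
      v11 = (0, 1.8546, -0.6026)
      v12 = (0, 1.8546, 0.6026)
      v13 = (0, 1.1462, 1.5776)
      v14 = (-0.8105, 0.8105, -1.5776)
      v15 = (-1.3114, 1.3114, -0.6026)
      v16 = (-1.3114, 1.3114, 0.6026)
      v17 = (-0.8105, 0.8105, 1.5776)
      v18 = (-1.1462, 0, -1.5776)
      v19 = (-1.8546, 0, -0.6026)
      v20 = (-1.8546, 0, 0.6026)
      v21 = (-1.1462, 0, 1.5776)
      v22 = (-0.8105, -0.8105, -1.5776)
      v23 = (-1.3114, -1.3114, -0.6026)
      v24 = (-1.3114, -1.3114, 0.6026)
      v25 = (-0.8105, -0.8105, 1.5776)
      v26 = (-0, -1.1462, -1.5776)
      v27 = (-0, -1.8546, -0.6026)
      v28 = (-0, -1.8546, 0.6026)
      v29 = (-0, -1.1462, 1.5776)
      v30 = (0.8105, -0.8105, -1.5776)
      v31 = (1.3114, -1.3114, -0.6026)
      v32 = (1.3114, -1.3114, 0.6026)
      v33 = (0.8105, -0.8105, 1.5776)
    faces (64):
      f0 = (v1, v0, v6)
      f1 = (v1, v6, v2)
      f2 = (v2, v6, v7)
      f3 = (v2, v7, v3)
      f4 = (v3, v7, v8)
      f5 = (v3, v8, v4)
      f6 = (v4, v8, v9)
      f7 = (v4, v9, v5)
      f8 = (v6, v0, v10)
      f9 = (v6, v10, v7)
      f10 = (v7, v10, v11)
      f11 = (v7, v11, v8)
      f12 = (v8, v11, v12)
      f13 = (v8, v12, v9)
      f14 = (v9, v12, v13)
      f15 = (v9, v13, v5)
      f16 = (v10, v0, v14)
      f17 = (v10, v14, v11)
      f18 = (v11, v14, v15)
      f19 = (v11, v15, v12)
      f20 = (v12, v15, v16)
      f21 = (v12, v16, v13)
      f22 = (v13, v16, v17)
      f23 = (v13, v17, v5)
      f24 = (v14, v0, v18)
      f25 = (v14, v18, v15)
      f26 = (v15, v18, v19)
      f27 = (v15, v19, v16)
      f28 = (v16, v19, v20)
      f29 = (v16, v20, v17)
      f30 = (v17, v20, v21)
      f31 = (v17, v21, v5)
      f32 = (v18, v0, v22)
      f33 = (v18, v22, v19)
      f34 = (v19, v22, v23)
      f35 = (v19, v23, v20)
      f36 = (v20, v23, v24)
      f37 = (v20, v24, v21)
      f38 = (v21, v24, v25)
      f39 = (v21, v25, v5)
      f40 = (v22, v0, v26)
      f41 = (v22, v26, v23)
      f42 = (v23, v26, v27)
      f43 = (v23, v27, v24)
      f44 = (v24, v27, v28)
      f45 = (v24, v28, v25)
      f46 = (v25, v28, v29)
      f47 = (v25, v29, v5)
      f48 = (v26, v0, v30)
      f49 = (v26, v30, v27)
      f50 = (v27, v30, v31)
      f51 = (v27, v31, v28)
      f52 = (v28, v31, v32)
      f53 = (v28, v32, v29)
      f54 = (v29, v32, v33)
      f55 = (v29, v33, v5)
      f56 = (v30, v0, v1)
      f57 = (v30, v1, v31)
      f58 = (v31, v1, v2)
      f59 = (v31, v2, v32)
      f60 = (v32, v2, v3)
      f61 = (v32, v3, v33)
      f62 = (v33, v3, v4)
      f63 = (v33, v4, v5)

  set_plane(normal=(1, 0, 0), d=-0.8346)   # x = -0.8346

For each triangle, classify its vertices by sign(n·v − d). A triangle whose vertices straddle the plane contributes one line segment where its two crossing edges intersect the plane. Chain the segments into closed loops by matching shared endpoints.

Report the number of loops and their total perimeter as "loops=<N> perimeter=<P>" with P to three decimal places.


loops=1 perimeter=10.414

Straddling triangles (20 of 64):
  (v11,v14,v15) [++-] → (-0.8346, 0.8346, -1.53069)–(-0.8346, 1.5089, -0.6026)  len=1.1472
  (v11,v15,v12) [+-+] → (-0.8346, 1.5089, -0.6026)–(-0.8346, 1.5089, -0.164412)  len=0.4382
  (v12,v15,v16) [+--] → (-0.8346, 1.5089, -0.164412)–(-0.8346, 1.5089, 0.6026)  len=0.7670
  (v12,v16,v13) [+-+] → (-0.8346, 1.5089, 0.6026)–(-0.8346, 1.25134, 0.957091)  len=0.4382
  (v13,v16,v17) [+-+] → (-0.8346, 1.25134, 0.957091)–(-0.8346, 0.8346, 1.53069)  len=0.7090
  (v14,v0,v18) [++-] → (-0.8346, 0, -1.67884)–(-0.8346, 0.752314, -1.5776)  len=0.7591
  (v14,v18,v15) [+--] → (-0.8346, 0.752314, -1.5776)–(-0.8346, 0.8346, -1.53069)  len=0.0947
  (v16,v20,v17) [--+] → (-0.8346, 0.791792, 1.55509)–(-0.8346, 0.8346, 1.53069)  len=0.0493
  (v17,v20,v21) [+--] → (-0.8346, 0.791792, 1.55509)–(-0.8346, 0.752314, 1.5776)  len=0.0454
  (v17,v21,v5) [+-+] → (-0.8346, 0.752314, 1.5776)–(-0.8346, 0, 1.67884)  len=0.7591
  (v18,v0,v22) [-++] → (-0.8346, 0, -1.67884)–(-0.8346, -0.752314, -1.5776)  len=0.7591
  (v18,v22,v19) [-+-] → (-0.8346, -0.752314, -1.5776)–(-0.8346, -0.791792, -1.55509)  len=0.0454
  (v19,v22,v23) [-+-] → (-0.8346, -0.791792, -1.55509)–(-0.8346, -0.8346, -1.53069)  len=0.0493
  (v21,v24,v25) [--+] → (-0.8346, -0.8346, 1.53069)–(-0.8346, -0.752314, 1.5776)  len=0.0947
  (v21,v25,v5) [-++] → (-0.8346, -0.752314, 1.5776)–(-0.8346, 0, 1.67884)  len=0.7591
  (v22,v26,v23) [++-] → (-0.8346, -1.25134, -0.957091)–(-0.8346, -0.8346, -1.53069)  len=0.7090
  (v23,v26,v27) [-++] → (-0.8346, -1.25134, -0.957091)–(-0.8346, -1.5089, -0.6026)  len=0.4382
  (v23,v27,v24) [-+-] → (-0.8346, -1.5089, -0.6026)–(-0.8346, -1.5089, 0.164412)  len=0.7670
  (v24,v27,v28) [-++] → (-0.8346, -1.5089, 0.164412)–(-0.8346, -1.5089, 0.6026)  len=0.4382
  (v24,v28,v25) [-++] → (-0.8346, -1.5089, 0.6026)–(-0.8346, -0.8346, 1.53069)  len=1.1472

Chained into 1 loop(s):
  loop 1: 20 segments, perimeter = 10.4144
Total perimeter = 10.414


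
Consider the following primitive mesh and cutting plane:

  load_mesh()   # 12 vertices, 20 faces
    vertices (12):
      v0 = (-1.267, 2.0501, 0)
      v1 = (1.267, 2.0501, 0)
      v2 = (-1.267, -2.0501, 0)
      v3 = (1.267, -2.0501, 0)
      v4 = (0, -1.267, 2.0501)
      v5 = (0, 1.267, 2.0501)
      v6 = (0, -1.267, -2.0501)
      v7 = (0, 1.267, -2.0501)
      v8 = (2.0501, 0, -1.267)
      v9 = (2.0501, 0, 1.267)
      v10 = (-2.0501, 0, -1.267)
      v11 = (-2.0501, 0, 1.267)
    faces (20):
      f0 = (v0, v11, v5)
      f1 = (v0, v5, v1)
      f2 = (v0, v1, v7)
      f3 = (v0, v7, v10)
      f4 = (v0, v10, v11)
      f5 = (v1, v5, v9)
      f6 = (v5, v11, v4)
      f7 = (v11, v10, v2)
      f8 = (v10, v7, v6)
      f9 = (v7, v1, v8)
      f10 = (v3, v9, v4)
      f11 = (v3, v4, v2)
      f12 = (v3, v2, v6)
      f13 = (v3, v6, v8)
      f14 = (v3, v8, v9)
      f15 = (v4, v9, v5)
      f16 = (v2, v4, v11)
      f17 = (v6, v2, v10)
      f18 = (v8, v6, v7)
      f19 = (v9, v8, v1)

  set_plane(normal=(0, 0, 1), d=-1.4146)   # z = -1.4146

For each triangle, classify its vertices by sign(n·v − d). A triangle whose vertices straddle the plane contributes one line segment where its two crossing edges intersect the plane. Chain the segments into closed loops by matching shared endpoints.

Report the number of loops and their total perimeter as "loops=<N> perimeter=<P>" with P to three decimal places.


Straddling triangles (8 of 20):
  (v0,v1,v7) [++-] → (0.392751, 1.50975, -1.4146)–(-0.392751, 1.50975, -1.4146)  len=0.7855
  (v0,v7,v10) [+-+] → (-0.392751, 1.50975, -1.4146)–(-1.66369, 0.238806, -1.4146)  len=1.7974
  (v10,v7,v6) [+--] → (-1.66369, 0.238806, -1.4146)–(-1.66369, -0.238806, -1.4146)  len=0.4776
  (v7,v1,v8) [-++] → (0.392751, 1.50975, -1.4146)–(1.66369, 0.238806, -1.4146)  len=1.7974
  (v3,v2,v6) [++-] → (-0.392751, -1.50975, -1.4146)–(0.392751, -1.50975, -1.4146)  len=0.7855
  (v3,v6,v8) [+-+] → (0.392751, -1.50975, -1.4146)–(1.66369, -0.238806, -1.4146)  len=1.7974
  (v6,v2,v10) [-++] → (-0.392751, -1.50975, -1.4146)–(-1.66369, -0.238806, -1.4146)  len=1.7974
  (v8,v6,v7) [+--] → (1.66369, -0.238806, -1.4146)–(1.66369, 0.238806, -1.4146)  len=0.4776

Chained into 1 loop(s):
  loop 1: 8 segments, perimeter = 9.7158
Total perimeter = 9.716

loops=1 perimeter=9.716


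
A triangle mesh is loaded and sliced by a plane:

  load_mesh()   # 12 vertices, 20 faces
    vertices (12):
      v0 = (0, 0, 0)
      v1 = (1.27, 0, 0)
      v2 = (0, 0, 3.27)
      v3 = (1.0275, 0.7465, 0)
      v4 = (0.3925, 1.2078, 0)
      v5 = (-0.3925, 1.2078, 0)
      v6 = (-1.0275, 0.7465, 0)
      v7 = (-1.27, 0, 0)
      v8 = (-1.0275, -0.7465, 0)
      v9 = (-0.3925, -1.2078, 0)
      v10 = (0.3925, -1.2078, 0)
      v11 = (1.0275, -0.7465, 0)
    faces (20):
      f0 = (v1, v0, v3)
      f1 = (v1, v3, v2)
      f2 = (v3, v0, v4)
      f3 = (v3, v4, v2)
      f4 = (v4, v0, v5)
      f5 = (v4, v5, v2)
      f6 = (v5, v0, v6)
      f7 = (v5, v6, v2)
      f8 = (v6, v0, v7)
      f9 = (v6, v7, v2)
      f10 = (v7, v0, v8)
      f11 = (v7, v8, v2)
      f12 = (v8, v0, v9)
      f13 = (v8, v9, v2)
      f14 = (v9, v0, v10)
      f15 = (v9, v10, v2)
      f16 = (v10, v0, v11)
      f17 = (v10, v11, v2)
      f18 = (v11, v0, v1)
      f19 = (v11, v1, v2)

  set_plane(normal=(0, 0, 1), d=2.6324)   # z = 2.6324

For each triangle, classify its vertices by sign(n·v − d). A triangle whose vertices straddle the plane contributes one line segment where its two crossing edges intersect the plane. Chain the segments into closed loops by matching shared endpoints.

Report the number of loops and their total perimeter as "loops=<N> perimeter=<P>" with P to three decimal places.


loops=1 perimeter=1.530

Straddling triangles (10 of 20):
  (v1,v3,v2) [--+] → (0.200347, 0.145556, 2.6324)–(0.247631, 0, 2.6324)  len=0.1530
  (v3,v4,v2) [--+] → (0.0765315, 0.235503, 2.6324)–(0.200347, 0.145556, 2.6324)  len=0.1530
  (v4,v5,v2) [--+] → (-0.0765315, 0.235503, 2.6324)–(0.0765315, 0.235503, 2.6324)  len=0.1531
  (v5,v6,v2) [--+] → (-0.200347, 0.145556, 2.6324)–(-0.0765315, 0.235503, 2.6324)  len=0.1530
  (v6,v7,v2) [--+] → (-0.247631, 0, 2.6324)–(-0.200347, 0.145556, 2.6324)  len=0.1530
  (v7,v8,v2) [--+] → (-0.200347, -0.145556, 2.6324)–(-0.247631, 0, 2.6324)  len=0.1530
  (v8,v9,v2) [--+] → (-0.0765315, -0.235503, 2.6324)–(-0.200347, -0.145556, 2.6324)  len=0.1530
  (v9,v10,v2) [--+] → (0.0765315, -0.235503, 2.6324)–(-0.0765315, -0.235503, 2.6324)  len=0.1531
  (v10,v11,v2) [--+] → (0.200347, -0.145556, 2.6324)–(0.0765315, -0.235503, 2.6324)  len=0.1530
  (v11,v1,v2) [--+] → (0.247631, 0, 2.6324)–(0.200347, -0.145556, 2.6324)  len=0.1530

Chained into 1 loop(s):
  loop 1: 10 segments, perimeter = 1.5305
Total perimeter = 1.530


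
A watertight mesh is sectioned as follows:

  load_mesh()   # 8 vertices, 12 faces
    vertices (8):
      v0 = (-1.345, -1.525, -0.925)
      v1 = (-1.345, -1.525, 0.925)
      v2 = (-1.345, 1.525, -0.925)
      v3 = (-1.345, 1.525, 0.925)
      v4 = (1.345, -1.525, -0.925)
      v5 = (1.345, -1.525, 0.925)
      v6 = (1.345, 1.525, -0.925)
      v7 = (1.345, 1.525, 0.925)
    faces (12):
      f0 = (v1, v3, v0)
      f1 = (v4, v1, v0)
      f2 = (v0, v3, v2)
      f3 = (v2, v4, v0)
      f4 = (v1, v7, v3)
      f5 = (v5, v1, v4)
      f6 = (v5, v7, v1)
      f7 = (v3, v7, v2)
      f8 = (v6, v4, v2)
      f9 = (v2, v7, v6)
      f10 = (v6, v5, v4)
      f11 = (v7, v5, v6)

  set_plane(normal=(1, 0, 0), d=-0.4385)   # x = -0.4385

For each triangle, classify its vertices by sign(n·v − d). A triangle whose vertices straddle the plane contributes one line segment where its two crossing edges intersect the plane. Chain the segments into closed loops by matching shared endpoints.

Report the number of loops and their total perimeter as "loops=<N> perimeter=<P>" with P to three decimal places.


Straddling triangles (8 of 12):
  (v4,v1,v0) [+--] → (-0.4385, -1.525, 0.301571)–(-0.4385, -1.525, -0.925)  len=1.2266
  (v2,v4,v0) [-+-] → (-0.4385, 0.497184, -0.925)–(-0.4385, -1.525, -0.925)  len=2.0222
  (v1,v7,v3) [-+-] → (-0.4385, -0.497184, 0.925)–(-0.4385, 1.525, 0.925)  len=2.0222
  (v5,v1,v4) [+-+] → (-0.4385, -1.525, 0.925)–(-0.4385, -1.525, 0.301571)  len=0.6234
  (v5,v7,v1) [++-] → (-0.4385, -0.497184, 0.925)–(-0.4385, -1.525, 0.925)  len=1.0278
  (v3,v7,v2) [-+-] → (-0.4385, 1.525, 0.925)–(-0.4385, 1.525, -0.301571)  len=1.2266
  (v6,v4,v2) [++-] → (-0.4385, 0.497184, -0.925)–(-0.4385, 1.525, -0.925)  len=1.0278
  (v2,v7,v6) [-++] → (-0.4385, 1.525, -0.301571)–(-0.4385, 1.525, -0.925)  len=0.6234

Chained into 1 loop(s):
  loop 1: 8 segments, perimeter = 9.8000
Total perimeter = 9.800

loops=1 perimeter=9.800


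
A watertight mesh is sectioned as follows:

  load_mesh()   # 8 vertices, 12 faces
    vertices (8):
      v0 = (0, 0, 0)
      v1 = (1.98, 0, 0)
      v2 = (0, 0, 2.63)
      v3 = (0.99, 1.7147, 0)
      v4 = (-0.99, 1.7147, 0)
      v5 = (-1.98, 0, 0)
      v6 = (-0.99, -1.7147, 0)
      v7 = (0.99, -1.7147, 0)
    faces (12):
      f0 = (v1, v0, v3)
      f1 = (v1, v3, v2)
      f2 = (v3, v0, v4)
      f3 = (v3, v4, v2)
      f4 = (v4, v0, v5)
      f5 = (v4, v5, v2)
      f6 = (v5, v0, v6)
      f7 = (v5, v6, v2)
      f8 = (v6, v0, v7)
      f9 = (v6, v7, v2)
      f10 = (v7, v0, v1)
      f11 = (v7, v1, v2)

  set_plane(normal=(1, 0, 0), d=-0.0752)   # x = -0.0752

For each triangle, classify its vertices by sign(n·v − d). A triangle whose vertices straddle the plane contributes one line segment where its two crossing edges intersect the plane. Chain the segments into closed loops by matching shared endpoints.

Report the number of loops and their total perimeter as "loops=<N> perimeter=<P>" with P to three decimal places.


loops=1 perimeter=9.560

Straddling triangles (8 of 12):
  (v3,v0,v4) [++-] → (-0.0752, 0.130248, 0)–(-0.0752, 1.7147, 0)  len=1.5845
  (v3,v4,v2) [+-+] → (-0.0752, 1.7147, 0)–(-0.0752, 0.130248, 2.43023)  len=2.9011
  (v4,v0,v5) [-+-] → (-0.0752, 0.130248, 0)–(-0.0752, 0, 0)  len=0.1302
  (v4,v5,v2) [--+] → (-0.0752, 0, 2.53011)–(-0.0752, 0.130248, 2.43023)  len=0.1641
  (v5,v0,v6) [-+-] → (-0.0752, 0, 0)–(-0.0752, -0.130248, 0)  len=0.1302
  (v5,v6,v2) [--+] → (-0.0752, -0.130248, 2.43023)–(-0.0752, 0, 2.53011)  len=0.1641
  (v6,v0,v7) [-++] → (-0.0752, -0.130248, 0)–(-0.0752, -1.7147, 0)  len=1.5845
  (v6,v7,v2) [-++] → (-0.0752, -1.7147, 0)–(-0.0752, -0.130248, 2.43023)  len=2.9011

Chained into 1 loop(s):
  loop 1: 8 segments, perimeter = 9.5599
Total perimeter = 9.560


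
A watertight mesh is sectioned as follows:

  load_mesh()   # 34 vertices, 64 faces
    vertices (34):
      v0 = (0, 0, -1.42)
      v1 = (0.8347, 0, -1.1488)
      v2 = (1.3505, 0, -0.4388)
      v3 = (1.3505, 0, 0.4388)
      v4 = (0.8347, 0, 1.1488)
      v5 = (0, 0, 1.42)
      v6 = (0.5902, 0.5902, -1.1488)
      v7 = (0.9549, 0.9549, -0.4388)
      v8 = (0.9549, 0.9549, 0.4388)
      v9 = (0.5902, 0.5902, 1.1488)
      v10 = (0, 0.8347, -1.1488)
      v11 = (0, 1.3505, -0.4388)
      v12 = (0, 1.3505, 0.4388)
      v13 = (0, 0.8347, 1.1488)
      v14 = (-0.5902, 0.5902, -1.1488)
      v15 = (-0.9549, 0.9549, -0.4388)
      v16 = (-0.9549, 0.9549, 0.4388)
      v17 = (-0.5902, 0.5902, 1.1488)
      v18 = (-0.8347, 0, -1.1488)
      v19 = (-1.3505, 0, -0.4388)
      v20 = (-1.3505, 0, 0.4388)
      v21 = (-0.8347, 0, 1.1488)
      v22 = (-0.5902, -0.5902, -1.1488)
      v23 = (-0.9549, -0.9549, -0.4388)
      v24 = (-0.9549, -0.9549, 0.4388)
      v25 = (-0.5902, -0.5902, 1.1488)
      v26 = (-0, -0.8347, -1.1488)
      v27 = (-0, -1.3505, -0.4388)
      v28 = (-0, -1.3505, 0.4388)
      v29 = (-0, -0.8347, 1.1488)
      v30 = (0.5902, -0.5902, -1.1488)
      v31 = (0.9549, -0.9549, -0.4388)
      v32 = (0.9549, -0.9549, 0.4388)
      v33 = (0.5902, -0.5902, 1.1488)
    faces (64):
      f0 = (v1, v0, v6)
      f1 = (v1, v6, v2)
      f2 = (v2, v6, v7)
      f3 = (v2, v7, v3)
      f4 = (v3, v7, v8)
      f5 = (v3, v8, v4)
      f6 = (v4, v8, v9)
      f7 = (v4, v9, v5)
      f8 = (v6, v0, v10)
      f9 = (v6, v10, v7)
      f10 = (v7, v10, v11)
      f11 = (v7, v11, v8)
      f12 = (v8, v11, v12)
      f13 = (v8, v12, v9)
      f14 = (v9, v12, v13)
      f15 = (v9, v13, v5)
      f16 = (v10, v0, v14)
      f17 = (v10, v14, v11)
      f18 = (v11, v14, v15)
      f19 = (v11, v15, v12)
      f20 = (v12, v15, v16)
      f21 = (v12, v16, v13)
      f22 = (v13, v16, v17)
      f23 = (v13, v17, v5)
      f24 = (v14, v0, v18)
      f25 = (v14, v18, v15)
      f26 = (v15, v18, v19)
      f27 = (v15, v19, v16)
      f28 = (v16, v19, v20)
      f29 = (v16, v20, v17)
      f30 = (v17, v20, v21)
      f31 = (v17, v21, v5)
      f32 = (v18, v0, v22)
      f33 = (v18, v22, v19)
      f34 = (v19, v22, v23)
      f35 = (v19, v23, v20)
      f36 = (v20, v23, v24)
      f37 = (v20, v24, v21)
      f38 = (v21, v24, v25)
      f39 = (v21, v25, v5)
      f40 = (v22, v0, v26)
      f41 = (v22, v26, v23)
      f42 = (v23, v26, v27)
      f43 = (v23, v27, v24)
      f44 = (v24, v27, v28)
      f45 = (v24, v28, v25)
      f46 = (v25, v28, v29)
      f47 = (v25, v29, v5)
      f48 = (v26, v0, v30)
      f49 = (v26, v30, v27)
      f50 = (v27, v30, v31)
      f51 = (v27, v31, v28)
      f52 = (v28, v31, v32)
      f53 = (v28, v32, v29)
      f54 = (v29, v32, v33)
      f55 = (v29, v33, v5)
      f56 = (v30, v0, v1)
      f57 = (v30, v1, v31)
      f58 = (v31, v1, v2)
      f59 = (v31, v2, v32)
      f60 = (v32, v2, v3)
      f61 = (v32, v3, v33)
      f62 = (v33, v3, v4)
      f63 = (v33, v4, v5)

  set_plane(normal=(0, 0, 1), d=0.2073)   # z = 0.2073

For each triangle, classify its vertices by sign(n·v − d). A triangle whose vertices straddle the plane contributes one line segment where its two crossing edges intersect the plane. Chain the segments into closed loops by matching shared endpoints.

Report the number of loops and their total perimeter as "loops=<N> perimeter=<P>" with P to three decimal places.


loops=1 perimeter=8.269

Straddling triangles (16 of 64):
  (v2,v7,v3) [--+] → (1.24615, 0.251891, 0.2073)–(1.3505, 0, 0.2073)  len=0.2727
  (v3,v7,v8) [+-+] → (1.24615, 0.251891, 0.2073)–(0.9549, 0.9549, 0.2073)  len=0.7610
  (v7,v11,v8) [--+] → (0.703009, 1.05925, 0.2073)–(0.9549, 0.9549, 0.2073)  len=0.2727
  (v8,v11,v12) [+-+] → (0.703009, 1.05925, 0.2073)–(0, 1.3505, 0.2073)  len=0.7610
  (v11,v15,v12) [--+] → (-0.251891, 1.24615, 0.2073)–(0, 1.3505, 0.2073)  len=0.2727
  (v12,v15,v16) [+-+] → (-0.251891, 1.24615, 0.2073)–(-0.9549, 0.9549, 0.2073)  len=0.7610
  (v15,v19,v16) [--+] → (-1.05925, 0.703009, 0.2073)–(-0.9549, 0.9549, 0.2073)  len=0.2727
  (v16,v19,v20) [+-+] → (-1.05925, 0.703009, 0.2073)–(-1.3505, 0, 0.2073)  len=0.7610
  (v19,v23,v20) [--+] → (-1.24615, -0.251891, 0.2073)–(-1.3505, 0, 0.2073)  len=0.2727
  (v20,v23,v24) [+-+] → (-1.24615, -0.251891, 0.2073)–(-0.9549, -0.9549, 0.2073)  len=0.7610
  (v23,v27,v24) [--+] → (-0.703009, -1.05925, 0.2073)–(-0.9549, -0.9549, 0.2073)  len=0.2727
  (v24,v27,v28) [+-+] → (-0.703009, -1.05925, 0.2073)–(0, -1.3505, 0.2073)  len=0.7610
  (v27,v31,v28) [--+] → (0.251891, -1.24615, 0.2073)–(0, -1.3505, 0.2073)  len=0.2727
  (v28,v31,v32) [+-+] → (0.251891, -1.24615, 0.2073)–(0.9549, -0.9549, 0.2073)  len=0.7610
  (v31,v2,v32) [--+] → (1.05925, -0.703009, 0.2073)–(0.9549, -0.9549, 0.2073)  len=0.2727
  (v32,v2,v3) [+-+] → (1.05925, -0.703009, 0.2073)–(1.3505, 0, 0.2073)  len=0.7610

Chained into 1 loop(s):
  loop 1: 16 segments, perimeter = 8.2688
Total perimeter = 8.269


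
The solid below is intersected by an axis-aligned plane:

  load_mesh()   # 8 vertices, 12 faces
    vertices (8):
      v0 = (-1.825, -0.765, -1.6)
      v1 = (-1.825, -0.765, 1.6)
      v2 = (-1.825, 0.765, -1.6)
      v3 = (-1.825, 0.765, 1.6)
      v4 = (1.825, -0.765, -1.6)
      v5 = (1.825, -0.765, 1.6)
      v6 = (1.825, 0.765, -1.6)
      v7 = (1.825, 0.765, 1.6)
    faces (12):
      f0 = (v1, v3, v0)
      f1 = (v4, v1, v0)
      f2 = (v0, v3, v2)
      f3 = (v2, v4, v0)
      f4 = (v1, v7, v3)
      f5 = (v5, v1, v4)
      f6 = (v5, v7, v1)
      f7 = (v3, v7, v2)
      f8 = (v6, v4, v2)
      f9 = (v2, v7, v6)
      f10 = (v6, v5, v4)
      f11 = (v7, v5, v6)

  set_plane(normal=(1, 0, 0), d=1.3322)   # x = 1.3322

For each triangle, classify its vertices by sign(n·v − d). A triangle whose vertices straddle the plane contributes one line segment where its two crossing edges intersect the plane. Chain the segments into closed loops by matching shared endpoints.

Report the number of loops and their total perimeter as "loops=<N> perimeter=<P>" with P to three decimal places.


loops=1 perimeter=9.460

Straddling triangles (8 of 12):
  (v4,v1,v0) [+--] → (1.3322, -0.765, -1.16796)–(1.3322, -0.765, -1.6)  len=0.4320
  (v2,v4,v0) [-+-] → (1.3322, -0.558429, -1.6)–(1.3322, -0.765, -1.6)  len=0.2066
  (v1,v7,v3) [-+-] → (1.3322, 0.558429, 1.6)–(1.3322, 0.765, 1.6)  len=0.2066
  (v5,v1,v4) [+-+] → (1.3322, -0.765, 1.6)–(1.3322, -0.765, -1.16796)  len=2.7680
  (v5,v7,v1) [++-] → (1.3322, 0.558429, 1.6)–(1.3322, -0.765, 1.6)  len=1.3234
  (v3,v7,v2) [-+-] → (1.3322, 0.765, 1.6)–(1.3322, 0.765, 1.16796)  len=0.4320
  (v6,v4,v2) [++-] → (1.3322, -0.558429, -1.6)–(1.3322, 0.765, -1.6)  len=1.3234
  (v2,v7,v6) [-++] → (1.3322, 0.765, 1.16796)–(1.3322, 0.765, -1.6)  len=2.7680

Chained into 1 loop(s):
  loop 1: 8 segments, perimeter = 9.4600
Total perimeter = 9.460


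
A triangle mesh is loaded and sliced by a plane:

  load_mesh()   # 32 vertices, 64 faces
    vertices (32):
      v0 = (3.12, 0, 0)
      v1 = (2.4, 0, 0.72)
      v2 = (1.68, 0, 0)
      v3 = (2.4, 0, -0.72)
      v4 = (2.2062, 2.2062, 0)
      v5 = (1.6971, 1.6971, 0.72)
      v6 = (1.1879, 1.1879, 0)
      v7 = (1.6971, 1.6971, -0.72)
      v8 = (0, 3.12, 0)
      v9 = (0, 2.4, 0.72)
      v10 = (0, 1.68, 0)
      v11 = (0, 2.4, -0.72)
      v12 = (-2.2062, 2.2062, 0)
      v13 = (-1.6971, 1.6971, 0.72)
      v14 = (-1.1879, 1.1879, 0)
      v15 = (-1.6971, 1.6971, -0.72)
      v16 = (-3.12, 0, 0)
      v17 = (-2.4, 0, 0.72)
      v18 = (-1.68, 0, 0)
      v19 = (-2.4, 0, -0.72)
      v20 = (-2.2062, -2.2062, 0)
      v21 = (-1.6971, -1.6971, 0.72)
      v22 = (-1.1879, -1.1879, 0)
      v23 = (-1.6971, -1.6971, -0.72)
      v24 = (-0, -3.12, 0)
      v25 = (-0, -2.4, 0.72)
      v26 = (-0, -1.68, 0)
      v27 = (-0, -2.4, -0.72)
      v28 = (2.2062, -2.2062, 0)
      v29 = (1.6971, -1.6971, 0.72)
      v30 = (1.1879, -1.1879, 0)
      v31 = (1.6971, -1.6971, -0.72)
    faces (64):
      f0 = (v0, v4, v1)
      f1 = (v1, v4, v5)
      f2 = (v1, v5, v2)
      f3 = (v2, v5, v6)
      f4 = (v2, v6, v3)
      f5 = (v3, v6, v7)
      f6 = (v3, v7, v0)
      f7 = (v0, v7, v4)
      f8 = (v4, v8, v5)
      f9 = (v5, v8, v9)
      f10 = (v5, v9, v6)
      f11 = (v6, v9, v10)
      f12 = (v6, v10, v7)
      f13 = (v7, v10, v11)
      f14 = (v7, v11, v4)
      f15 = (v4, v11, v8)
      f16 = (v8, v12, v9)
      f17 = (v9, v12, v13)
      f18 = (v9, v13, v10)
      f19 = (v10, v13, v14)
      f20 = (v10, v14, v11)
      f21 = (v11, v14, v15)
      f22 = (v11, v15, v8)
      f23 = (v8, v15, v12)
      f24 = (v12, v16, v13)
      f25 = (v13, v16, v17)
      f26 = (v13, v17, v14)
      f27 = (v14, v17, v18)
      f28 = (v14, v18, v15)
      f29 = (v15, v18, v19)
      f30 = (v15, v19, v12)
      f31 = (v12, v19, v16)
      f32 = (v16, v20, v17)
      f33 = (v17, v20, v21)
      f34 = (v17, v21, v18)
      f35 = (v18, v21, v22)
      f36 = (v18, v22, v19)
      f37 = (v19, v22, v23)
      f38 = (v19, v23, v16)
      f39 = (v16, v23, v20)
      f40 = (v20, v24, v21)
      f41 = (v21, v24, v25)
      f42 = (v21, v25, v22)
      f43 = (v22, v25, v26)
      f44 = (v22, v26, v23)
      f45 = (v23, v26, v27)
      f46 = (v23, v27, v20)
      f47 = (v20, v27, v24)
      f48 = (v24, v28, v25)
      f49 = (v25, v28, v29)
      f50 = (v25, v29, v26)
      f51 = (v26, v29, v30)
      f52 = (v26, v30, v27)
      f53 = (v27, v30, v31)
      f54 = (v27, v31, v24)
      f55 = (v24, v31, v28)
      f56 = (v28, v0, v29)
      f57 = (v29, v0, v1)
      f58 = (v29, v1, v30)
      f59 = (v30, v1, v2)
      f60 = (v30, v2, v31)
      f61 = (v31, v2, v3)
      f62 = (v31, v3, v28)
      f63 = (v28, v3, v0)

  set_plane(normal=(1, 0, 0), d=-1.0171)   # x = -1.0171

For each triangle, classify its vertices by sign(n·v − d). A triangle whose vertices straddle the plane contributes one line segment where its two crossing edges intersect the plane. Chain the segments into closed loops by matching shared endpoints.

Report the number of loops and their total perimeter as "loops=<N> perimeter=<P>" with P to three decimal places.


Straddling triangles (16 of 64):
  (v8,v12,v9) [+-+] → (-1.0171, 2.69872, 0)–(-1.0171, 2.31065, 0.388066)  len=0.5488
  (v9,v12,v13) [+--] → (-1.0171, 2.31065, 0.388066)–(-1.0171, 1.97874, 0.72)  len=0.4694
  (v9,v13,v10) [+-+] → (-1.0171, 1.97874, 0.72)–(-1.0171, 1.69025, 0.431508)  len=0.4080
  (v10,v13,v14) [+--] → (-1.0171, 1.69025, 0.431508)–(-1.0171, 1.25866, 0)  len=0.6103
  (v10,v14,v11) [+-+] → (-1.0171, 1.25866, 0)–(-1.0171, 1.36218, -0.103524)  len=0.1464
  (v11,v14,v15) [+--] → (-1.0171, 1.36218, -0.103524)–(-1.0171, 1.97874, -0.72)  len=0.8719
  (v11,v15,v8) [+-+] → (-1.0171, 1.97874, -0.72)–(-1.0171, 2.26723, -0.431508)  len=0.4080
  (v8,v15,v12) [+--] → (-1.0171, 2.26723, -0.431508)–(-1.0171, 2.69872, 0)  len=0.6102
  (v20,v24,v21) [-+-] → (-1.0171, -2.69872, 0)–(-1.0171, -2.26723, 0.431508)  len=0.6102
  (v21,v24,v25) [-++] → (-1.0171, -2.26723, 0.431508)–(-1.0171, -1.97874, 0.72)  len=0.4080
  (v21,v25,v22) [-+-] → (-1.0171, -1.97874, 0.72)–(-1.0171, -1.36218, 0.103524)  len=0.8719
  (v22,v25,v26) [-++] → (-1.0171, -1.36218, 0.103524)–(-1.0171, -1.25866, 0)  len=0.1464
  (v22,v26,v23) [-+-] → (-1.0171, -1.25866, 0)–(-1.0171, -1.69025, -0.431508)  len=0.6103
  (v23,v26,v27) [-++] → (-1.0171, -1.69025, -0.431508)–(-1.0171, -1.97874, -0.72)  len=0.4080
  (v23,v27,v20) [-+-] → (-1.0171, -1.97874, -0.72)–(-1.0171, -2.31065, -0.388066)  len=0.4694
  (v20,v27,v24) [-++] → (-1.0171, -2.31065, -0.388066)–(-1.0171, -2.69872, 0)  len=0.5488

Chained into 2 loop(s):
  loop 1: 8 segments, perimeter = 4.0730
  loop 2: 8 segments, perimeter = 4.0730
Total perimeter = 8.146

loops=2 perimeter=8.146


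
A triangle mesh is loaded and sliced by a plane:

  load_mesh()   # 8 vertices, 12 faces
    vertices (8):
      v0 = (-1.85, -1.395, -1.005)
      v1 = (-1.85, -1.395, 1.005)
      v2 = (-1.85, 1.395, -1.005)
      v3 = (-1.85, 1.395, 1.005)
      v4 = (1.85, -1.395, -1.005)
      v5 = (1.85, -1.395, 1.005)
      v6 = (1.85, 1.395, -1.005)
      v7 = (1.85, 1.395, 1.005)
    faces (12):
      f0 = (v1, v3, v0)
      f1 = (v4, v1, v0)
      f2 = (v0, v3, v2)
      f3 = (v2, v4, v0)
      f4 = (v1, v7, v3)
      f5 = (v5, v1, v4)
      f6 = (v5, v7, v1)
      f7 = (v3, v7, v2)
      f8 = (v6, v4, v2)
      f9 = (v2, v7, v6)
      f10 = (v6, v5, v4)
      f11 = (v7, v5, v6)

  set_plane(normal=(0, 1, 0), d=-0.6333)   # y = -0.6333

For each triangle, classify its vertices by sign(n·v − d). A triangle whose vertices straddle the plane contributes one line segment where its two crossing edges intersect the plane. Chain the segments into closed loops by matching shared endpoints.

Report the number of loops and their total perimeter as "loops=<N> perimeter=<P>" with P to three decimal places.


Straddling triangles (8 of 12):
  (v1,v3,v0) [-+-] → (-1.85, -0.6333, 1.005)–(-1.85, -0.6333, -0.456248)  len=1.4612
  (v0,v3,v2) [-++] → (-1.85, -0.6333, -0.456248)–(-1.85, -0.6333, -1.005)  len=0.5488
  (v2,v4,v0) [+--] → (0.83986, -0.6333, -1.005)–(-1.85, -0.6333, -1.005)  len=2.6899
  (v1,v7,v3) [-++] → (-0.83986, -0.6333, 1.005)–(-1.85, -0.6333, 1.005)  len=1.0101
  (v5,v7,v1) [-+-] → (1.85, -0.6333, 1.005)–(-0.83986, -0.6333, 1.005)  len=2.6899
  (v6,v4,v2) [+-+] → (1.85, -0.6333, -1.005)–(0.83986, -0.6333, -1.005)  len=1.0101
  (v6,v5,v4) [+--] → (1.85, -0.6333, 0.456248)–(1.85, -0.6333, -1.005)  len=1.4612
  (v7,v5,v6) [+-+] → (1.85, -0.6333, 1.005)–(1.85, -0.6333, 0.456248)  len=0.5488

Chained into 1 loop(s):
  loop 1: 8 segments, perimeter = 11.4200
Total perimeter = 11.420

loops=1 perimeter=11.420


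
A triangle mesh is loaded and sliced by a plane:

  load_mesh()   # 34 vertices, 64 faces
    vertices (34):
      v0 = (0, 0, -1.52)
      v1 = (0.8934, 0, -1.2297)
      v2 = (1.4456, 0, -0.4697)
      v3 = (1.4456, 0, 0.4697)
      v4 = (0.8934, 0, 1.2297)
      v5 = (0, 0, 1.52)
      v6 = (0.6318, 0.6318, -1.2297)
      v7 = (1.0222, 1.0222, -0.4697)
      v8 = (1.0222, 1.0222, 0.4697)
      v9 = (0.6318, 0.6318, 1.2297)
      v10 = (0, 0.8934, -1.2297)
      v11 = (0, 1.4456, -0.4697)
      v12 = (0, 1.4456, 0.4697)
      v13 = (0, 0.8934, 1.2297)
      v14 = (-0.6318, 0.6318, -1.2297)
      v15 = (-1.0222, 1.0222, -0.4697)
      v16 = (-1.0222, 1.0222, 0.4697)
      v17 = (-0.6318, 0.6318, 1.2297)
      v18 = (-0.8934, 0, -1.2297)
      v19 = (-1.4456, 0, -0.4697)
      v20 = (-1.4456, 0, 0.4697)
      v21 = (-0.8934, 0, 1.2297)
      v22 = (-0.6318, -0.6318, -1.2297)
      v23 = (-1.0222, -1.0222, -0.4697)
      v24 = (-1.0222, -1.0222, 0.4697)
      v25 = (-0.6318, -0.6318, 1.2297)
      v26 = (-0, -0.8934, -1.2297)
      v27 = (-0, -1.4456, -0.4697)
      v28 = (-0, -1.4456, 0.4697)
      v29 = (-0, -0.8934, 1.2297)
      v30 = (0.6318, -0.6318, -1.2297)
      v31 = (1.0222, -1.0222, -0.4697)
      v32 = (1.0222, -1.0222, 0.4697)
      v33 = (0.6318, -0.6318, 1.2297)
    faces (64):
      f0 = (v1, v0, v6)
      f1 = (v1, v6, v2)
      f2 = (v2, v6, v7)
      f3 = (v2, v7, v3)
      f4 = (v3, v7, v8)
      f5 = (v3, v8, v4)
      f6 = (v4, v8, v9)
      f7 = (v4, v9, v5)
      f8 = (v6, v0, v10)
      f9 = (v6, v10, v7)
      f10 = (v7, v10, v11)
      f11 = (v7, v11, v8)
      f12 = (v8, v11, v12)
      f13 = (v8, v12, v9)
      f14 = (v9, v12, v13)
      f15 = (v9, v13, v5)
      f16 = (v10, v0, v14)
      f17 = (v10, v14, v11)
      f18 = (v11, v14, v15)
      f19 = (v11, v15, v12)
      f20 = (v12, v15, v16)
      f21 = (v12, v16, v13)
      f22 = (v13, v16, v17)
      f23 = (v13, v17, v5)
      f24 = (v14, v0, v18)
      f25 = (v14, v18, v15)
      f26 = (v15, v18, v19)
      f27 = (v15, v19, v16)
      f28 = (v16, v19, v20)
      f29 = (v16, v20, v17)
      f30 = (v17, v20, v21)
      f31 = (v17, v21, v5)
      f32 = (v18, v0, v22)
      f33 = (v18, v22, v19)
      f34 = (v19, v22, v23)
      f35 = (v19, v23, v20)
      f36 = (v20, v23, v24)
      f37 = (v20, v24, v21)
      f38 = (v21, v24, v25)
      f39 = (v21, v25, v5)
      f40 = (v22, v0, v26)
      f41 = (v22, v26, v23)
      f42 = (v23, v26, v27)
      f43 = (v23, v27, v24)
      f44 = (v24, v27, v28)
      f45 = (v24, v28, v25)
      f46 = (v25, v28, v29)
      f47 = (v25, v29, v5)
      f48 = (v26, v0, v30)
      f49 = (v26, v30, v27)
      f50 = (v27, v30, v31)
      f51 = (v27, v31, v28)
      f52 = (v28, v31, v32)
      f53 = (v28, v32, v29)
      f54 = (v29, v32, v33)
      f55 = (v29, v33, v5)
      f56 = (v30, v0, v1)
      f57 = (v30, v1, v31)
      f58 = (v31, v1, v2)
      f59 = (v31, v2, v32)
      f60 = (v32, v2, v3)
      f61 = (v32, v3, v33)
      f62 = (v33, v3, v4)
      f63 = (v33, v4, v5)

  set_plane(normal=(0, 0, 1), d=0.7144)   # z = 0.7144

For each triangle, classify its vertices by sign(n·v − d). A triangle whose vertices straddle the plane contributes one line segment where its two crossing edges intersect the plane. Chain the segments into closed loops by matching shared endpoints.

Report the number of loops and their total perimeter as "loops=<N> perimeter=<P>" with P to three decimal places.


loops=1 perimeter=7.763

Straddling triangles (16 of 64):
  (v3,v8,v4) [--+] → (0.98073, 0.693078, 0.7144)–(1.26781, 0, 0.7144)  len=0.7502
  (v4,v8,v9) [+-+] → (0.98073, 0.693079, 0.7144)–(0.896501, 0.896501, 0.7144)  len=0.2202
  (v8,v12,v9) [--+] → (0.203423, 1.18358, 0.7144)–(0.896501, 0.896501, 0.7144)  len=0.7502
  (v9,v12,v13) [+-+] → (0.203423, 1.18358, 0.7144)–(0, 1.26781, 0.7144)  len=0.2202
  (v12,v16,v13) [--+] → (-0.693078, 0.98073, 0.7144)–(0, 1.26781, 0.7144)  len=0.7502
  (v13,v16,v17) [+-+] → (-0.693079, 0.98073, 0.7144)–(-0.896501, 0.896501, 0.7144)  len=0.2202
  (v16,v20,v17) [--+] → (-1.18358, 0.203423, 0.7144)–(-0.896501, 0.896501, 0.7144)  len=0.7502
  (v17,v20,v21) [+-+] → (-1.18358, 0.203423, 0.7144)–(-1.26781, 0, 0.7144)  len=0.2202
  (v20,v24,v21) [--+] → (-0.98073, -0.693078, 0.7144)–(-1.26781, 0, 0.7144)  len=0.7502
  (v21,v24,v25) [+-+] → (-0.98073, -0.693079, 0.7144)–(-0.896501, -0.896501, 0.7144)  len=0.2202
  (v24,v28,v25) [--+] → (-0.203423, -1.18358, 0.7144)–(-0.896501, -0.896501, 0.7144)  len=0.7502
  (v25,v28,v29) [+-+] → (-0.203423, -1.18358, 0.7144)–(0, -1.26781, 0.7144)  len=0.2202
  (v28,v32,v29) [--+] → (0.693078, -0.98073, 0.7144)–(0, -1.26781, 0.7144)  len=0.7502
  (v29,v32,v33) [+-+] → (0.693079, -0.98073, 0.7144)–(0.896501, -0.896501, 0.7144)  len=0.2202
  (v32,v3,v33) [--+] → (1.18358, -0.203423, 0.7144)–(0.896501, -0.896501, 0.7144)  len=0.7502
  (v33,v3,v4) [+-+] → (1.18358, -0.203423, 0.7144)–(1.26781, 0, 0.7144)  len=0.2202

Chained into 1 loop(s):
  loop 1: 16 segments, perimeter = 7.7628
Total perimeter = 7.763


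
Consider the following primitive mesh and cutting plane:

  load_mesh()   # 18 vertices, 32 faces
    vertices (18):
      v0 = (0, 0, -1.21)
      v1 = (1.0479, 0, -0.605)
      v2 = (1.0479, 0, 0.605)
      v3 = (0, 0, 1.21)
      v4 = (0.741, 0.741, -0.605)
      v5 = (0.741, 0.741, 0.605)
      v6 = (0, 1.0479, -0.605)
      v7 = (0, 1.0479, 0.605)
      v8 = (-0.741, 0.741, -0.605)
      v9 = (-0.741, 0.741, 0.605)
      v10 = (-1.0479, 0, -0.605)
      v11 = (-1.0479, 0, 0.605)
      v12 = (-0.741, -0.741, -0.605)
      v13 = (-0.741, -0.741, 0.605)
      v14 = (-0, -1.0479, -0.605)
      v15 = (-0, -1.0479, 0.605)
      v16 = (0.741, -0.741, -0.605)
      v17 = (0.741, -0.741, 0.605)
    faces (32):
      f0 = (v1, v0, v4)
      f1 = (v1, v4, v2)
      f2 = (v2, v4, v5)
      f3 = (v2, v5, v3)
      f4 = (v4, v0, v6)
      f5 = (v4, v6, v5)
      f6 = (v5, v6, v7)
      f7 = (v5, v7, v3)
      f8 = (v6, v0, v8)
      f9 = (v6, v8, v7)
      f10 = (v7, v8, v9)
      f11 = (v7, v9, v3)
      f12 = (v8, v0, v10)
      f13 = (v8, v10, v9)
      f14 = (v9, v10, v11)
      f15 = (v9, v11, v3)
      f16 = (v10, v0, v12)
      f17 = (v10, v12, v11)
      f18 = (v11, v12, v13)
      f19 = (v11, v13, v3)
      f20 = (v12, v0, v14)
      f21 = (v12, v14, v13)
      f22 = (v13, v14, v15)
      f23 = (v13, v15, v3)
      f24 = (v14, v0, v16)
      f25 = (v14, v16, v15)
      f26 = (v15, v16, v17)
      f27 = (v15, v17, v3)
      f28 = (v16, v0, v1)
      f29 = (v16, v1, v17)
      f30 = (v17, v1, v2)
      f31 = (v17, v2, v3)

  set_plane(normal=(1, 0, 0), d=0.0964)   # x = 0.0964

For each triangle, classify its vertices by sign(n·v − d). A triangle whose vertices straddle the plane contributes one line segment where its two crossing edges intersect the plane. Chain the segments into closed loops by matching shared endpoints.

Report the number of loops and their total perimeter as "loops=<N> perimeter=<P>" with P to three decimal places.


loops=1 perimeter=7.027

Straddling triangles (12 of 32):
  (v1,v0,v4) [+-+] → (0.0964, 0, -1.15434)–(0.0964, 0.0964, -1.13129)  len=0.0991
  (v2,v5,v3) [++-] → (0.0964, 0.0964, 1.13129)–(0.0964, 0, 1.15434)  len=0.0991
  (v4,v0,v6) [+--] → (0.0964, 0.0964, -1.13129)–(0.0964, 1.00797, -0.605)  len=1.0526
  (v4,v6,v5) [+-+] → (0.0964, 1.00797, -0.605)–(0.0964, 1.00797, -0.447586)  len=0.1574
  (v5,v6,v7) [+--] → (0.0964, 1.00797, -0.447586)–(0.0964, 1.00797, 0.605)  len=1.0526
  (v5,v7,v3) [+--] → (0.0964, 1.00797, 0.605)–(0.0964, 0.0964, 1.13129)  len=1.0526
  (v14,v0,v16) [--+] → (0.0964, -0.0964, -1.13129)–(0.0964, -1.00797, -0.605)  len=1.0526
  (v14,v16,v15) [-+-] → (0.0964, -1.00797, -0.605)–(0.0964, -1.00797, 0.447586)  len=1.0526
  (v15,v16,v17) [-++] → (0.0964, -1.00797, 0.447586)–(0.0964, -1.00797, 0.605)  len=0.1574
  (v15,v17,v3) [-+-] → (0.0964, -1.00797, 0.605)–(0.0964, -0.0964, 1.13129)  len=1.0526
  (v16,v0,v1) [+-+] → (0.0964, -0.0964, -1.13129)–(0.0964, 0, -1.15434)  len=0.0991
  (v17,v2,v3) [++-] → (0.0964, 0, 1.15434)–(0.0964, -0.0964, 1.13129)  len=0.0991

Chained into 1 loop(s):
  loop 1: 12 segments, perimeter = 7.0268
Total perimeter = 7.027
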